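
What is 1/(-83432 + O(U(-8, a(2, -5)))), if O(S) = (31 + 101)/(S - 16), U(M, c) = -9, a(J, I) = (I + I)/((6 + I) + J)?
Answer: -25/2085932 ≈ -1.1985e-5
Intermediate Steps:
a(J, I) = 2*I/(6 + I + J) (a(J, I) = (2*I)/(6 + I + J) = 2*I/(6 + I + J))
O(S) = 132/(-16 + S)
1/(-83432 + O(U(-8, a(2, -5)))) = 1/(-83432 + 132/(-16 - 9)) = 1/(-83432 + 132/(-25)) = 1/(-83432 + 132*(-1/25)) = 1/(-83432 - 132/25) = 1/(-2085932/25) = -25/2085932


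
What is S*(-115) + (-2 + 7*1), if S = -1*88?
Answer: 10125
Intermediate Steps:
S = -88
S*(-115) + (-2 + 7*1) = -88*(-115) + (-2 + 7*1) = 10120 + (-2 + 7) = 10120 + 5 = 10125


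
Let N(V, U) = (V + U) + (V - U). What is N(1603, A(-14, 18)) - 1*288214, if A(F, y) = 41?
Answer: -285008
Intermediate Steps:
N(V, U) = 2*V (N(V, U) = (U + V) + (V - U) = 2*V)
N(1603, A(-14, 18)) - 1*288214 = 2*1603 - 1*288214 = 3206 - 288214 = -285008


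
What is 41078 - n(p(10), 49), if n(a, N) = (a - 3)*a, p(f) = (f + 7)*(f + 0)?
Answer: 12688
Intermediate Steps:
p(f) = f*(7 + f) (p(f) = (7 + f)*f = f*(7 + f))
n(a, N) = a*(-3 + a) (n(a, N) = (-3 + a)*a = a*(-3 + a))
41078 - n(p(10), 49) = 41078 - 10*(7 + 10)*(-3 + 10*(7 + 10)) = 41078 - 10*17*(-3 + 10*17) = 41078 - 170*(-3 + 170) = 41078 - 170*167 = 41078 - 1*28390 = 41078 - 28390 = 12688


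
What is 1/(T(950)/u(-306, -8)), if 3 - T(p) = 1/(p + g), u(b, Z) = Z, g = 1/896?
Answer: -6809608/2552707 ≈ -2.6676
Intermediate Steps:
g = 1/896 ≈ 0.0011161
T(p) = 3 - 1/(1/896 + p) (T(p) = 3 - 1/(p + 1/896) = 3 - 1/(1/896 + p))
1/(T(950)/u(-306, -8)) = 1/(((-893 + 2688*950)/(1 + 896*950))/(-8)) = 1/(((-893 + 2553600)/(1 + 851200))*(-1/8)) = 1/((2552707/851201)*(-1/8)) = 1/(-2552707/6809608) = -6809608/2552707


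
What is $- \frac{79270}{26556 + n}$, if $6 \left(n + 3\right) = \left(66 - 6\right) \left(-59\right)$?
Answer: $- \frac{79270}{25963} \approx -3.0532$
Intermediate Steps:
$n = -593$ ($n = -3 + \frac{\left(66 - 6\right) \left(-59\right)}{6} = -3 + \frac{60 \left(-59\right)}{6} = -3 + \frac{1}{6} \left(-3540\right) = -3 - 590 = -593$)
$- \frac{79270}{26556 + n} = - \frac{79270}{26556 - 593} = - \frac{79270}{25963}$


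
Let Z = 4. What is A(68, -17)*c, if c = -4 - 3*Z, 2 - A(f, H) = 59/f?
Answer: -308/17 ≈ -18.118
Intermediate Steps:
A(f, H) = 2 - 59/f
c = -16 (c = -4 - 3*4 = -4 - 12 = -16)
A(68, -17)*c = (2 - 59/68)*(-16) = (77/68)*(-16) = -308/17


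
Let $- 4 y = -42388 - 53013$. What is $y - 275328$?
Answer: $- \frac{1005911}{4} \approx -2.5148 \cdot 10^{5}$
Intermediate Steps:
$y = \frac{95401}{4}$ ($y = - \frac{-42388 - 53013}{4} = \left(- \frac{1}{4}\right) \left(-95401\right) = \frac{95401}{4} \approx 23850.0$)
$y - 275328 = \frac{95401}{4} - 275328 = - \frac{1005911}{4}$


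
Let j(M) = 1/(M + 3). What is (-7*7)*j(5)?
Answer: -49/8 ≈ -6.1250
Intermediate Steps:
j(M) = 1/(3 + M)
(-7*7)*j(5) = (-7*7)/(3 + 5) = -49/8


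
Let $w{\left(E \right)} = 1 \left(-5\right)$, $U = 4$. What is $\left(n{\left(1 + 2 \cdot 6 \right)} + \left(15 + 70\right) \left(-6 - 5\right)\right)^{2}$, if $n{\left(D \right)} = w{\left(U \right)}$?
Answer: $883600$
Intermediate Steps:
$w{\left(E \right)} = -5$
$n{\left(D \right)} = -5$
$\left(n{\left(1 + 2 \cdot 6 \right)} + \left(15 + 70\right) \left(-6 - 5\right)\right)^{2} = \left(-5 + \left(15 + 70\right) \left(-6 - 5\right)\right)^{2} = \left(-5 + 85 \left(-11\right)\right)^{2} = \left(-5 - 935\right)^{2} = \left(-940\right)^{2} = 883600$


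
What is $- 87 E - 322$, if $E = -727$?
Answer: $62927$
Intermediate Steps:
$- 87 E - 322 = \left(-87\right) \left(-727\right) - 322 = 63249 - 322 = 62927$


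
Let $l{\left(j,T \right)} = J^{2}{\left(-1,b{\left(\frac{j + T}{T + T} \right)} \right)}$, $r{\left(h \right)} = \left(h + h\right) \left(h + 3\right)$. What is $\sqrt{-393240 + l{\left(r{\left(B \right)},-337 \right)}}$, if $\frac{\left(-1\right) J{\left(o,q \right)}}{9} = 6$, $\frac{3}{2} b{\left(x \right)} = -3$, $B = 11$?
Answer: $2 i \sqrt{97581} \approx 624.76 i$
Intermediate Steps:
$r{\left(h \right)} = 2 h \left(3 + h\right)$
$b{\left(x \right)} = -2$ ($b{\left(x \right)} = \frac{2}{3} \left(-3\right) = -2$)
$J{\left(o,q \right)} = -54$ ($J{\left(o,q \right)} = \left(-9\right) 6 = -54$)
$l{\left(j,T \right)} = 2916$ ($l{\left(j,T \right)} = \left(-54\right)^{2} = 2916$)
$\sqrt{-393240 + l{\left(r{\left(B \right)},-337 \right)}} = \sqrt{-393240 + 2916} = \sqrt{-390324} = 2 i \sqrt{97581}$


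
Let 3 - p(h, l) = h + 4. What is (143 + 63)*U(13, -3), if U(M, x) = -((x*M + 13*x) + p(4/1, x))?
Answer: 17098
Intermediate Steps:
p(h, l) = -1 - h (p(h, l) = 3 - (h + 4) = 3 - (4 + h) = 3 + (-4 - h) = -1 - h)
U(M, x) = 5 - 13*x - M*x (U(M, x) = -((x*M + 13*x) + (-1 - 4/1)) = -((M*x + 13*x) + (-1 - 4)) = -((13*x + M*x) + (-1 - 1*4)) = -((13*x + M*x) + (-1 - 4)) = -((13*x + M*x) - 5) = -(-5 + 13*x + M*x) = 5 - 13*x - M*x)
(143 + 63)*U(13, -3) = (143 + 63)*(5 - 13*(-3) - 1*13*(-3)) = 206*(5 + 39 + 39) = 206*83 = 17098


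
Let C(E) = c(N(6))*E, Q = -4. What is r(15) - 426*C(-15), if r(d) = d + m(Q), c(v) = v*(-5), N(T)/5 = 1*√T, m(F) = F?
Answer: 11 - 159750*√6 ≈ -3.9130e+5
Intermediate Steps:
N(T) = 5*√T (N(T) = 5*(1*√T) = 5*√T)
c(v) = -5*v
r(d) = -4 + d (r(d) = d - 4 = -4 + d)
C(E) = -25*E*√6 (C(E) = (-25*√6)*E = -25*E*√6)
r(15) - 426*C(-15) = (-4 + 15) - (-10650)*(-15)*√6 = 11 - 159750*√6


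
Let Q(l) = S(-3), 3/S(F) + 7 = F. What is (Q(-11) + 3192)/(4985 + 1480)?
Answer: 10639/21550 ≈ 0.49369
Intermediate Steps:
S(F) = 3/(-7 + F)
Q(l) = -3/10 (Q(l) = 3/(-7 - 3) = 3/(-10) = 3*(-1/10) = -3/10)
(Q(-11) + 3192)/(4985 + 1480) = (-3/10 + 3192)/(4985 + 1480) = (31917/10)/6465 = (31917/10)*(1/6465) = 10639/21550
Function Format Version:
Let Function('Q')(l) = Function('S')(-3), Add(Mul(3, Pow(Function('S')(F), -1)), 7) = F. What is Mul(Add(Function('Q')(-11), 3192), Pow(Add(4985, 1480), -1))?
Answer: Rational(10639, 21550) ≈ 0.49369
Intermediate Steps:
Function('S')(F) = Mul(3, Pow(Add(-7, F), -1))
Function('Q')(l) = Rational(-3, 10) (Function('Q')(l) = Mul(3, Pow(Add(-7, -3), -1)) = Mul(3, Pow(-10, -1)) = Mul(3, Rational(-1, 10)) = Rational(-3, 10))
Mul(Add(Function('Q')(-11), 3192), Pow(Add(4985, 1480), -1)) = Mul(Add(Rational(-3, 10), 3192), Pow(Add(4985, 1480), -1)) = Mul(Rational(31917, 10), Pow(6465, -1)) = Mul(Rational(31917, 10), Rational(1, 6465)) = Rational(10639, 21550)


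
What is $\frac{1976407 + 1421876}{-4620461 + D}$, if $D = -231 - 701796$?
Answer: $- \frac{3398283}{5322488} \approx -0.63848$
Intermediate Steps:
$D = -702027$ ($D = -231 - 701796 = -702027$)
$\frac{1976407 + 1421876}{-4620461 + D} = \frac{1976407 + 1421876}{-4620461 - 702027} = \frac{3398283}{-5322488} = 3398283 \left(- \frac{1}{5322488}\right) = - \frac{3398283}{5322488}$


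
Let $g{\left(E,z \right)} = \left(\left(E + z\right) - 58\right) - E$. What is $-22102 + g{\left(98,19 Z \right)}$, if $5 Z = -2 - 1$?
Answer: $- \frac{110857}{5} \approx -22171.0$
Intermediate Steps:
$Z = - \frac{3}{5}$ ($Z = \frac{-2 - 1}{5} = \frac{1}{5} \left(-3\right) = - \frac{3}{5} \approx -0.6$)
$g{\left(E,z \right)} = -58 + z$ ($g{\left(E,z \right)} = \left(-58 + E + z\right) - E = -58 + z$)
$-22102 + g{\left(98,19 Z \right)} = -22102 + \left(-58 + 19 \left(- \frac{3}{5}\right)\right) = -22102 - \frac{347}{5} = - \frac{110857}{5}$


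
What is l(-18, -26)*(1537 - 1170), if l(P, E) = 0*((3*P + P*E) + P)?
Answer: 0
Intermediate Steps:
l(P, E) = 0 (l(P, E) = 0*((3*P + E*P) + P) = 0*(4*P + E*P) = 0)
l(-18, -26)*(1537 - 1170) = 0*(1537 - 1170) = 0*367 = 0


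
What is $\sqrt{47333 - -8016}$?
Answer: $\sqrt{55349} \approx 235.26$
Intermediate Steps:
$\sqrt{47333 - -8016} = \sqrt{47333 + 8016} = \sqrt{55349}$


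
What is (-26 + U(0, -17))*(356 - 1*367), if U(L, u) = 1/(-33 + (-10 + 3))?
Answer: 11451/40 ≈ 286.27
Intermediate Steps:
U(L, u) = -1/40 (U(L, u) = 1/(-33 - 7) = 1/(-40) = -1/40)
(-26 + U(0, -17))*(356 - 1*367) = (-26 - 1/40)*(356 - 1*367) = -1041*(356 - 367)/40 = -1041/40*(-11) = 11451/40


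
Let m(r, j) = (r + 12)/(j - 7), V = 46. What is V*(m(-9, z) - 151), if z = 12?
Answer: -34592/5 ≈ -6918.4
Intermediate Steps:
m(r, j) = (12 + r)/(-7 + j)
V*(m(-9, z) - 151) = 46*((12 - 9)/(-7 + 12) - 151) = 46*(3/5 - 151) = 46*(-752/5) = -34592/5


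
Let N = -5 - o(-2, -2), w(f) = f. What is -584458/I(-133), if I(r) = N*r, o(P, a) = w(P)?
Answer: -83494/57 ≈ -1464.8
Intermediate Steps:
o(P, a) = P
N = -3 (N = -5 - 1*(-2) = -5 + 2 = -3)
I(r) = -3*r
-584458/I(-133) = -584458/((-3*(-133))) = -584458/399 = -584458*1/399 = -83494/57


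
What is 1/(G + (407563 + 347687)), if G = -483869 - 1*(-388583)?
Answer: 1/659964 ≈ 1.5152e-6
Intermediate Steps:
G = -95286 (G = -483869 + 388583 = -95286)
1/(G + (407563 + 347687)) = 1/(-95286 + (407563 + 347687)) = 1/(-95286 + 755250) = 1/659964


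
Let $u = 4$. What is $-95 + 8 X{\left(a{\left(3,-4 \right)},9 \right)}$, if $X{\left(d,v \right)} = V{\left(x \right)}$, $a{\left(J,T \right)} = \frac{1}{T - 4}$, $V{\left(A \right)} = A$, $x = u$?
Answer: $-63$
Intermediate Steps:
$x = 4$
$a{\left(J,T \right)} = \frac{1}{-4 + T}$
$X{\left(d,v \right)} = 4$
$-95 + 8 X{\left(a{\left(3,-4 \right)},9 \right)} = -95 + 8 \cdot 4 = -95 + 32 = -63$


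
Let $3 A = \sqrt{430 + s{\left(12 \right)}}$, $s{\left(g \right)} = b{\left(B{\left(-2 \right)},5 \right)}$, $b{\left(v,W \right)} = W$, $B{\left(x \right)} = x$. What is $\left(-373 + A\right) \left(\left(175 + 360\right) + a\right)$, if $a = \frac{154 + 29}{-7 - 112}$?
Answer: $- \frac{23678786}{119} + \frac{63482 \sqrt{435}}{357} \approx -1.9527 \cdot 10^{5}$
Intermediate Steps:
$a = - \frac{183}{119}$ ($a = \frac{183}{-119} = 183 \left(- \frac{1}{119}\right) = - \frac{183}{119} \approx -1.5378$)
$s{\left(g \right)} = 5$
$A = \frac{\sqrt{435}}{3}$ ($A = \frac{\sqrt{430 + 5}}{3} = \frac{\sqrt{435}}{3} \approx 6.9522$)
$\left(-373 + A\right) \left(\left(175 + 360\right) + a\right) = \left(-373 + \frac{\sqrt{435}}{3}\right) \left(\left(175 + 360\right) - \frac{183}{119}\right) = \left(-373 + \frac{\sqrt{435}}{3}\right) \left(535 - \frac{183}{119}\right) = \left(-373 + \frac{\sqrt{435}}{3}\right) \frac{63482}{119} = - \frac{23678786}{119} + \frac{63482 \sqrt{435}}{357}$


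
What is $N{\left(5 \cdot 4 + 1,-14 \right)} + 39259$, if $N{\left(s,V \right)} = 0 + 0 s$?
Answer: $39259$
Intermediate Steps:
$N{\left(s,V \right)} = 0$ ($N{\left(s,V \right)} = 0 + 0 = 0$)
$N{\left(5 \cdot 4 + 1,-14 \right)} + 39259 = 0 + 39259 = 39259$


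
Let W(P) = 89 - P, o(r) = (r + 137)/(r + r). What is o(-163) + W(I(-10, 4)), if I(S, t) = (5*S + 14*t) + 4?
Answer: 12890/163 ≈ 79.080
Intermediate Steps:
o(r) = (137 + r)/(2*r) (o(r) = (137 + r)/((2*r)) = (137 + r)*(1/(2*r)) = (137 + r)/(2*r))
I(S, t) = 4 + 5*S + 14*t
o(-163) + W(I(-10, 4)) = (1/2)*(137 - 163)/(-163) + (89 - (4 + 5*(-10) + 14*4)) = (1/2)*(-1/163)*(-26) + (89 - (4 - 50 + 56)) = 13/163 + (89 - 1*10) = 13/163 + (89 - 10) = 13/163 + 79 = 12890/163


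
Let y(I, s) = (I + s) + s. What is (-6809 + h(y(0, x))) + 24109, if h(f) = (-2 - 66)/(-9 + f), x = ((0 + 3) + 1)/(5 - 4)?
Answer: 17368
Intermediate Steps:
x = 4 (x = (3 + 1)/1 = 4*1 = 4)
y(I, s) = I + 2*s
h(f) = -68/(-9 + f)
(-6809 + h(y(0, x))) + 24109 = (-6809 - 68/(-9 + (0 + 2*4))) + 24109 = (-6809 - 68/(-9 + (0 + 8))) + 24109 = (-6809 - 68/(-9 + 8)) + 24109 = (-6809 - 68/(-1)) + 24109 = (-6809 - 68*(-1)) + 24109 = (-6809 + 68) + 24109 = -6741 + 24109 = 17368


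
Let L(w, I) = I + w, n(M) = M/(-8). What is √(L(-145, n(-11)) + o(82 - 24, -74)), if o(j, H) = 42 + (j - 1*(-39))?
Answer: I*√74/4 ≈ 2.1506*I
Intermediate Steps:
n(M) = -M/8 (n(M) = M*(-⅛) = -M/8)
o(j, H) = 81 + j (o(j, H) = 42 + (j + 39) = 42 + (39 + j) = 81 + j)
√(L(-145, n(-11)) + o(82 - 24, -74)) = √((-⅛*(-11) - 145) + (81 + (82 - 24))) = √((11/8 - 145) + (81 + 58)) = √(-1149/8 + 139) = √(-37/8) = I*√74/4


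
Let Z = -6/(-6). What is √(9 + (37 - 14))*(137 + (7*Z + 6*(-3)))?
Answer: 504*√2 ≈ 712.76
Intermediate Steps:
Z = 1 (Z = -6*(-⅙) = 1)
√(9 + (37 - 14))*(137 + (7*Z + 6*(-3))) = √(9 + (37 - 14))*(137 + (7*1 + 6*(-3))) = √(9 + 23)*(137 + (7 - 18)) = √32*(137 - 11) = (4*√2)*126 = 504*√2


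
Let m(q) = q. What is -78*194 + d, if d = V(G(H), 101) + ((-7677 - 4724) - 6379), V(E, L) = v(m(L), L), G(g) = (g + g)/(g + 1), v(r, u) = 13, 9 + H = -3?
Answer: -33899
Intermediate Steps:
H = -12 (H = -9 - 3 = -12)
G(g) = 2*g/(1 + g) (G(g) = (2*g)/(1 + g) = 2*g/(1 + g))
V(E, L) = 13
d = -18767 (d = 13 + ((-7677 - 4724) - 6379) = 13 + (-12401 - 6379) = 13 - 18780 = -18767)
-78*194 + d = -78*194 - 18767 = -15132 - 18767 = -33899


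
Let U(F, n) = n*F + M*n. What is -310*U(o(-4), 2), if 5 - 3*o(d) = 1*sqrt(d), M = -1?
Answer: -1240/3 + 1240*I/3 ≈ -413.33 + 413.33*I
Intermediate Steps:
o(d) = 5/3 - sqrt(d)/3
U(F, n) = -n + F*n (U(F, n) = n*F - n = F*n - n = -n + F*n)
-310*U(o(-4), 2) = -620*(-1 + (5/3 - 2*I/3)) = -620*(2/3 - 2*I/3) = -310*(4/3 - 4*I/3) = -1240/3 + 1240*I/3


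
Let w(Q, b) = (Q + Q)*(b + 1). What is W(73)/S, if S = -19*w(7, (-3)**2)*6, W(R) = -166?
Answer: 83/7980 ≈ 0.010401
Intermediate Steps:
w(Q, b) = 2*Q*(1 + b) (w(Q, b) = (2*Q)*(1 + b) = 2*Q*(1 + b))
S = -15960 (S = -38*7*(1 + (-3)**2)*6 = -38*7*(1 + 9)*6 = -38*7*10*6 = -19*140*6 = -2660*6 = -15960)
W(73)/S = -166/(-15960) = -166*(-1/15960) = 83/7980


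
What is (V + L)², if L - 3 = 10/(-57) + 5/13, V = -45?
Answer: 958955089/549081 ≈ 1746.5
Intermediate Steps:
L = 2378/741 (L = 3 + (10/(-57) + 5/13) = 3 + (10*(-1/57) + 5*(1/13)) = 3 + (-10/57 + 5/13) = 3 + 155/741 = 2378/741 ≈ 3.2092)
(V + L)² = (-45 + 2378/741)² = (-30967/741)² = 958955089/549081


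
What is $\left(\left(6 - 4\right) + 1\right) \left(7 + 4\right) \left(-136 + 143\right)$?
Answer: $231$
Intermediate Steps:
$\left(\left(6 - 4\right) + 1\right) \left(7 + 4\right) \left(-136 + 143\right) = \left(2 + 1\right) 11 \cdot 7 = 3 \cdot 11 \cdot 7 = 33 \cdot 7 = 231$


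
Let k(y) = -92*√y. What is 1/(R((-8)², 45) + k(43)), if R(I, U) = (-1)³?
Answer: 1/363951 - 92*√43/363951 ≈ -0.0016549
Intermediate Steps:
R(I, U) = -1
1/(R((-8)², 45) + k(43)) = 1/(-1 - 92*√43)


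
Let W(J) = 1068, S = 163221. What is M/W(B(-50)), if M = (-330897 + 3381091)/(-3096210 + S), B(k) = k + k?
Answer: -1525097/1566216126 ≈ -0.00097375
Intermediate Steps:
B(k) = 2*k
M = -3050194/2932989 (M = (-330897 + 3381091)/(-3096210 + 163221) = 3050194/(-2932989) = 3050194*(-1/2932989) = -3050194/2932989 ≈ -1.0400)
M/W(B(-50)) = -3050194/2932989/1068 = -3050194/2932989*1/1068 = -1525097/1566216126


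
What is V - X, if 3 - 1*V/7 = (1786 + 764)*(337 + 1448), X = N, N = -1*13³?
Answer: -31860032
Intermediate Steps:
N = -2197 (N = -1*2197 = -2197)
X = -2197
V = -31862229 (V = 21 - 7*(1786 + 764)*(337 + 1448) = 21 - 17850*1785 = 21 - 7*4551750 = 21 - 31862250 = -31862229)
V - X = -31862229 - 1*(-2197) = -31862229 + 2197 = -31860032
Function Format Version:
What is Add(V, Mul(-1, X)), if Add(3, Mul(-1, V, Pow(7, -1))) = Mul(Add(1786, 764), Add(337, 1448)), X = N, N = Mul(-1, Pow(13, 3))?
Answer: -31860032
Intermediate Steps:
N = -2197 (N = Mul(-1, 2197) = -2197)
X = -2197
V = -31862229 (V = Add(21, Mul(-7, Mul(Add(1786, 764), Add(337, 1448)))) = Add(21, Mul(-7, Mul(2550, 1785))) = Add(21, Mul(-7, 4551750)) = Add(21, -31862250) = -31862229)
Add(V, Mul(-1, X)) = Add(-31862229, Mul(-1, -2197)) = Add(-31862229, 2197) = -31860032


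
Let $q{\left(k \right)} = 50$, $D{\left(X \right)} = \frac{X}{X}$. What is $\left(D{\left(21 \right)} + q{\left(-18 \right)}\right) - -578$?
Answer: $629$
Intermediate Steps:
$D{\left(X \right)} = 1$
$\left(D{\left(21 \right)} + q{\left(-18 \right)}\right) - -578 = \left(1 + 50\right) - -578 = 51 + 578 = 629$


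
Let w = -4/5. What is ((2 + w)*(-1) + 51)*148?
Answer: 36852/5 ≈ 7370.4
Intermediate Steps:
w = -⅘ (w = -4*⅕ = -⅘ ≈ -0.80000)
((2 + w)*(-1) + 51)*148 = ((2 - ⅘)*(-1) + 51)*148 = ((6/5)*(-1) + 51)*148 = (-6/5 + 51)*148 = (249/5)*148 = 36852/5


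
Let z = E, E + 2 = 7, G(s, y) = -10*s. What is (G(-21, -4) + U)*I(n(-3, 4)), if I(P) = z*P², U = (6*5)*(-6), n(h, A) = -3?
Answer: 1350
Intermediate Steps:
E = 5 (E = -2 + 7 = 5)
z = 5
U = -180 (U = 30*(-6) = -180)
I(P) = 5*P²
(G(-21, -4) + U)*I(n(-3, 4)) = (-10*(-21) - 180)*(5*(-3)²) = (210 - 180)*(5*9) = 30*45 = 1350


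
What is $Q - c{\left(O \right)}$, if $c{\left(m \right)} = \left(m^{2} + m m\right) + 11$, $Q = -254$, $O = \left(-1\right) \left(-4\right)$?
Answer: $-297$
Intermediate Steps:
$O = 4$
$c{\left(m \right)} = 11 + 2 m^{2}$ ($c{\left(m \right)} = \left(m^{2} + m^{2}\right) + 11 = 2 m^{2} + 11 = 11 + 2 m^{2}$)
$Q - c{\left(O \right)} = -254 - \left(11 + 2 \cdot 4^{2}\right) = -254 - \left(11 + 2 \cdot 16\right) = -254 - \left(11 + 32\right) = -254 - 43 = -297$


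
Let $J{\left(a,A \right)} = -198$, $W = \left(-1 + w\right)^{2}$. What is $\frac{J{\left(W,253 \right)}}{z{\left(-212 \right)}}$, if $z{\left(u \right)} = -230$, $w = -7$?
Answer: $\frac{99}{115} \approx 0.86087$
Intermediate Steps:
$W = 64$ ($W = \left(-1 - 7\right)^{2} = \left(-8\right)^{2} = 64$)
$\frac{J{\left(W,253 \right)}}{z{\left(-212 \right)}} = - \frac{198}{-230} = \left(-198\right) \left(- \frac{1}{230}\right) = \frac{99}{115}$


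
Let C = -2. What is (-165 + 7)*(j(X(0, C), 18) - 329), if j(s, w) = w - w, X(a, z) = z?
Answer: 51982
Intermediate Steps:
j(s, w) = 0
(-165 + 7)*(j(X(0, C), 18) - 329) = (-165 + 7)*(0 - 329) = -158*(-329) = 51982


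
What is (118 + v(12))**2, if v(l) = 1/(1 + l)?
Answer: 2356225/169 ≈ 13942.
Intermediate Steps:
(118 + v(12))**2 = (118 + 1/(1 + 12))**2 = (118 + 1/13)**2 = (1535/13)**2 = 2356225/169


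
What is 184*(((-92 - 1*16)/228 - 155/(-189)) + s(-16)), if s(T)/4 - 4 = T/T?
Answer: 13443776/3591 ≈ 3743.7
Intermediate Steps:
s(T) = 20 (s(T) = 16 + 4*(T/T) = 16 + 4*1 = 16 + 4 = 20)
184*(((-92 - 1*16)/228 - 155/(-189)) + s(-16)) = 184*(((-92 - 1*16)/228 - 155/(-189)) + 20) = 184*(((-92 - 16)*(1/228) - 155*(-1/189)) + 20) = 184*((-108*1/228 + 155/189) + 20) = 184*((-9/19 + 155/189) + 20) = 184*(1244/3591 + 20) = 184*(73064/3591) = 13443776/3591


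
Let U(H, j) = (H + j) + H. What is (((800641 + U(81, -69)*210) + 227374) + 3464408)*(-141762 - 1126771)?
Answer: -5723561274949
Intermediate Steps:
U(H, j) = j + 2*H
(((800641 + U(81, -69)*210) + 227374) + 3464408)*(-141762 - 1126771) = (((800641 + (-69 + 2*81)*210) + 227374) + 3464408)*(-141762 - 1126771) = (((800641 + (-69 + 162)*210) + 227374) + 3464408)*(-1268533) = (((800641 + 93*210) + 227374) + 3464408)*(-1268533) = (((800641 + 19530) + 227374) + 3464408)*(-1268533) = ((820171 + 227374) + 3464408)*(-1268533) = (1047545 + 3464408)*(-1268533) = 4511953*(-1268533) = -5723561274949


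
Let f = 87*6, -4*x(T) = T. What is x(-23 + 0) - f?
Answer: -2065/4 ≈ -516.25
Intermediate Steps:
x(T) = -T/4
f = 522
x(-23 + 0) - f = -(-23 + 0)/4 - 1*522 = -1/4*(-23) - 522 = 23/4 - 522 = -2065/4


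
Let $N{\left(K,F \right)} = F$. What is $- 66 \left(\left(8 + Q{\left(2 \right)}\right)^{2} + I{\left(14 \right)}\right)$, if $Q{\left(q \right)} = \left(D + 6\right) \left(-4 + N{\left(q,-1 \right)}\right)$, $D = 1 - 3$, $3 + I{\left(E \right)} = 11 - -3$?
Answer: $-10230$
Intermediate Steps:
$I{\left(E \right)} = 11$ ($I{\left(E \right)} = -3 + \left(11 - -3\right) = -3 + \left(11 + 3\right) = -3 + 14 = 11$)
$D = -2$ ($D = 1 - 3 = -2$)
$Q{\left(q \right)} = -20$ ($Q{\left(q \right)} = \left(-2 + 6\right) \left(-4 - 1\right) = 4 \left(-5\right) = -20$)
$- 66 \left(\left(8 + Q{\left(2 \right)}\right)^{2} + I{\left(14 \right)}\right) = - 66 \left(\left(8 - 20\right)^{2} + 11\right) = - 66 \left(\left(-12\right)^{2} + 11\right) = - 66 \left(144 + 11\right) = \left(-66\right) 155 = -10230$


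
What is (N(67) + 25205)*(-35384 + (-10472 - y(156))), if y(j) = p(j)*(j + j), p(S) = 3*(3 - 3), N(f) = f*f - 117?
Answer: -1356282912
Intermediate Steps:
N(f) = -117 + f² (N(f) = f² - 117 = -117 + f²)
p(S) = 0 (p(S) = 3*0 = 0)
y(j) = 0 (y(j) = 0*(j + j) = 0*(2*j) = 0)
(N(67) + 25205)*(-35384 + (-10472 - y(156))) = ((-117 + 67²) + 25205)*(-35384 + (-10472 - 1*0)) = ((-117 + 4489) + 25205)*(-35384 + (-10472 + 0)) = (4372 + 25205)*(-35384 - 10472) = 29577*(-45856) = -1356282912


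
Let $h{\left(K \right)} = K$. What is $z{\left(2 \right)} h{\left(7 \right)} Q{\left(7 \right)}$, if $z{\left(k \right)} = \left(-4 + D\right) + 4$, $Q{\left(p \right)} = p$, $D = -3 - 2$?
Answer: $-245$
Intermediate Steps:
$D = -5$
$z{\left(k \right)} = -5$ ($z{\left(k \right)} = \left(-4 - 5\right) + 4 = -9 + 4 = -5$)
$z{\left(2 \right)} h{\left(7 \right)} Q{\left(7 \right)} = \left(-5\right) 7 \cdot 7 = \left(-35\right) 7 = -245$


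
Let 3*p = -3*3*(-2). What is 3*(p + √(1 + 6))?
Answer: 18 + 3*√7 ≈ 25.937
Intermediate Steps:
p = 6 (p = (-3*3*(-2))/3 = (-9*(-2))/3 = (⅓)*18 = 6)
3*(p + √(1 + 6)) = 3*(6 + √(1 + 6)) = 3*(6 + √7) = 18 + 3*√7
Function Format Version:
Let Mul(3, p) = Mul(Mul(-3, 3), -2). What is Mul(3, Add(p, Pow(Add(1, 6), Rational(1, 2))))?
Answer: Add(18, Mul(3, Pow(7, Rational(1, 2)))) ≈ 25.937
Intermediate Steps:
p = 6 (p = Mul(Rational(1, 3), Mul(Mul(-3, 3), -2)) = Mul(Rational(1, 3), Mul(-9, -2)) = Mul(Rational(1, 3), 18) = 6)
Mul(3, Add(p, Pow(Add(1, 6), Rational(1, 2)))) = Mul(3, Add(6, Pow(Add(1, 6), Rational(1, 2)))) = Mul(3, Add(6, Pow(7, Rational(1, 2)))) = Add(18, Mul(3, Pow(7, Rational(1, 2))))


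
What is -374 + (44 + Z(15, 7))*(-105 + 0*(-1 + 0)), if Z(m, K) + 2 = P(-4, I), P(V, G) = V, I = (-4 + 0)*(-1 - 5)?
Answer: -4364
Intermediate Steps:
I = 24 (I = -4*(-6) = 24)
Z(m, K) = -6 (Z(m, K) = -2 - 4 = -6)
-374 + (44 + Z(15, 7))*(-105 + 0*(-1 + 0)) = -374 + (44 - 6)*(-105 + 0*(-1 + 0)) = -374 + 38*(-105 + 0*(-1)) = -374 + 38*(-105 + 0) = -374 + 38*(-105) = -374 - 3990 = -4364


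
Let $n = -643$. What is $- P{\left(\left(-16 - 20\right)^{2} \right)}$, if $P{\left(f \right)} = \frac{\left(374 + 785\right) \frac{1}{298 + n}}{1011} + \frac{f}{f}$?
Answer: $- \frac{347636}{348795} \approx -0.99668$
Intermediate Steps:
$P{\left(f \right)} = \frac{347636}{348795}$ ($P{\left(f \right)} = \frac{\left(374 + 785\right) \frac{1}{298 - 643}}{1011} + \frac{f}{f} = \frac{1159}{-345} \cdot \frac{1}{1011} + 1 = 1159 \left(- \frac{1}{345}\right) \frac{1}{1011} + 1 = \left(- \frac{1159}{345}\right) \frac{1}{1011} + 1 = - \frac{1159}{348795} + 1 = \frac{347636}{348795}$)
$- P{\left(\left(-16 - 20\right)^{2} \right)} = \left(-1\right) \frac{347636}{348795} = - \frac{347636}{348795}$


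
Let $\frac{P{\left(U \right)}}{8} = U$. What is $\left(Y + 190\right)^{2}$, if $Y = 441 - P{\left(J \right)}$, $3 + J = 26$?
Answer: $199809$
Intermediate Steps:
$J = 23$ ($J = -3 + 26 = 23$)
$P{\left(U \right)} = 8 U$
$Y = 257$ ($Y = 441 - 8 \cdot 23 = 441 - 184 = 257$)
$\left(Y + 190\right)^{2} = \left(257 + 190\right)^{2} = 447^{2} = 199809$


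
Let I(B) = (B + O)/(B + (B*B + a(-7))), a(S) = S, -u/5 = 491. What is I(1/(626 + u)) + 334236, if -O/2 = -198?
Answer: 7825986065933/23418515 ≈ 3.3418e+5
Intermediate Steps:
u = -2455 (u = -5*491 = -2455)
O = 396 (O = -2*(-198) = 396)
I(B) = (396 + B)/(-7 + B + B**2) (I(B) = (B + 396)/(B + (B*B - 7)) = (396 + B)/(B + (B**2 - 7)) = (396 + B)/(B + (-7 + B**2)) = (396 + B)/(-7 + B + B**2))
I(1/(626 + u)) + 334236 = (396 + 1/(626 - 2455))/(-7 + 1/(626 - 2455) + (1/(626 - 2455))**2) + 334236 = (396 + 1/(-1829))/(-7 + 1/(-1829) + (1/(-1829))**2) + 334236 = (396 - 1/1829)/(-7 - 1/1829 + (-1/1829)**2) + 334236 = (724283/1829)/(-7 - 1/1829 + 1/3345241) + 334236 = (724283/1829)/(-23418515/3345241) + 334236 = -3345241/23418515*724283/1829 + 334236 = -1324713607/23418515 + 334236 = 7825986065933/23418515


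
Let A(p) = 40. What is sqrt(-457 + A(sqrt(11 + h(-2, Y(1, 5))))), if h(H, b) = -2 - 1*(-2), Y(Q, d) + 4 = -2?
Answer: I*sqrt(417) ≈ 20.421*I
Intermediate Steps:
Y(Q, d) = -6 (Y(Q, d) = -4 - 2 = -6)
h(H, b) = 0 (h(H, b) = -2 + 2 = 0)
sqrt(-457 + A(sqrt(11 + h(-2, Y(1, 5))))) = sqrt(-457 + 40) = sqrt(-417) = I*sqrt(417)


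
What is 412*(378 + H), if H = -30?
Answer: 143376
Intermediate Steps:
412*(378 + H) = 412*(378 - 30) = 412*348 = 143376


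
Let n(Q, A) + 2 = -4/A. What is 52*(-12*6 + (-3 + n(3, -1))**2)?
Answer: -3692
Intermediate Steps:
n(Q, A) = -2 - 4/A
52*(-12*6 + (-3 + n(3, -1))**2) = 52*(-12*6 + (-3 + (-2 - 4/(-1)))**2) = 52*(-72 + (-3 + (-2 - 4*(-1)))**2) = 52*(-72 + (-3 + (-2 + 4))**2) = 52*(-72 + (-3 + 2)**2) = 52*(-72 + (-1)**2) = 52*(-72 + 1) = 52*(-71) = -3692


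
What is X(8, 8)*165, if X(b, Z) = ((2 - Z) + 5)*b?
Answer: -1320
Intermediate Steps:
X(b, Z) = b*(7 - Z) (X(b, Z) = (7 - Z)*b = b*(7 - Z))
X(8, 8)*165 = (8*(7 - 1*8))*165 = (8*(7 - 8))*165 = (8*(-1))*165 = -8*165 = -1320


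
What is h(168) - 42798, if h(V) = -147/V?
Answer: -342391/8 ≈ -42799.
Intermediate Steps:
h(168) - 42798 = -147/168 - 42798 = -147*1/168 - 42798 = -7/8 - 42798 = -342391/8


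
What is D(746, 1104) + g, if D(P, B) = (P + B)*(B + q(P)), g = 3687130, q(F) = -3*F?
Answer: 1589230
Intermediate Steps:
D(P, B) = (B + P)*(B - 3*P) (D(P, B) = (P + B)*(B - 3*P) = (B + P)*(B - 3*P))
D(746, 1104) + g = (1104**2 - 3*746**2 - 2*1104*746) + 3687130 = (1218816 - 3*556516 - 1647168) + 3687130 = (1218816 - 1669548 - 1647168) + 3687130 = -2097900 + 3687130 = 1589230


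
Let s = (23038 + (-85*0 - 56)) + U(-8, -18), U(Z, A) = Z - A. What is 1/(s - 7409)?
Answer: 1/15583 ≈ 6.4173e-5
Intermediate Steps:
s = 22992 (s = (23038 + (-85*0 - 56)) + (-8 - 1*(-18)) = (23038 + (0 - 56)) + (-8 + 18) = (23038 - 56) + 10 = 22982 + 10 = 22992)
1/(s - 7409) = 1/(22992 - 7409) = 1/15583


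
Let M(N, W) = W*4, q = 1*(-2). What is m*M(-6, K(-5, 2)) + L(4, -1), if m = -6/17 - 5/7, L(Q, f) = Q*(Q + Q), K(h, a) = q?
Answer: 4824/119 ≈ 40.538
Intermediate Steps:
q = -2
K(h, a) = -2
L(Q, f) = 2*Q² (L(Q, f) = Q*(2*Q) = 2*Q²)
m = -127/119 (m = -6*1/17 - 5*⅐ = -6/17 - 5/7 = -127/119 ≈ -1.0672)
M(N, W) = 4*W
m*M(-6, K(-5, 2)) + L(4, -1) = -508*(-2)/119 + 2*4² = -127/119*(-8) + 2*16 = 1016/119 + 32 = 4824/119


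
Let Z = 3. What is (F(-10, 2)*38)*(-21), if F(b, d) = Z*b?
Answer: 23940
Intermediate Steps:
F(b, d) = 3*b
(F(-10, 2)*38)*(-21) = ((3*(-10))*38)*(-21) = -30*38*(-21) = -1140*(-21) = 23940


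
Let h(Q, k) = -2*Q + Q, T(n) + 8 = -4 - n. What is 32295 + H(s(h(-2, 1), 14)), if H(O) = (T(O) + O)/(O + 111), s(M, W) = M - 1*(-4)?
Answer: 1259501/39 ≈ 32295.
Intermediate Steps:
T(n) = -12 - n (T(n) = -8 + (-4 - n) = -12 - n)
h(Q, k) = -Q
s(M, W) = 4 + M (s(M, W) = M + 4 = 4 + M)
H(O) = -12/(111 + O) (H(O) = ((-12 - O) + O)/(O + 111) = -12/(111 + O))
32295 + H(s(h(-2, 1), 14)) = 32295 - 12/(111 + (4 - 1*(-2))) = 32295 - 12/(111 + (4 + 2)) = 32295 - 12/(111 + 6) = 32295 - 12/117 = 32295 - 12*1/117 = 32295 - 4/39 = 1259501/39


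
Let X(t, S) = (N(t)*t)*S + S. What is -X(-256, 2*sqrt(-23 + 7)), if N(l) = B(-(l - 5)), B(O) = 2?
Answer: 4088*I ≈ 4088.0*I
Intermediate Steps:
N(l) = 2
X(t, S) = S + 2*S*t (X(t, S) = (2*t)*S + S = 2*S*t + S = S + 2*S*t)
-X(-256, 2*sqrt(-23 + 7)) = -2*sqrt(-23 + 7)*(1 + 2*(-256)) = -2*sqrt(-16)*(1 - 512) = -2*(4*I)*(-511) = -8*I*(-511) = -(-4088)*I = 4088*I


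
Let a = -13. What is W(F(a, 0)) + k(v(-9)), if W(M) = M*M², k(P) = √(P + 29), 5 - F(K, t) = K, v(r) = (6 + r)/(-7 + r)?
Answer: 5832 + √467/4 ≈ 5837.4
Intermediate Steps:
v(r) = (6 + r)/(-7 + r)
F(K, t) = 5 - K
k(P) = √(29 + P)
W(M) = M³
W(F(a, 0)) + k(v(-9)) = (5 - 1*(-13))³ + √(29 + (6 - 9)/(-7 - 9)) = (5 + 13)³ + √(29 - 3/(-16)) = 18³ + √(29 - 1/16*(-3)) = 5832 + √(29 + 3/16) = 5832 + √(467/16) = 5832 + √467/4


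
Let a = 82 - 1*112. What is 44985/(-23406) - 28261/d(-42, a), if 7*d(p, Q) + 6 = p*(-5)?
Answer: -773252617/795804 ≈ -971.66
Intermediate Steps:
a = -30 (a = 82 - 112 = -30)
d(p, Q) = -6/7 - 5*p/7 (d(p, Q) = -6/7 + (p*(-5))/7 = -6/7 + (-5*p)/7 = -6/7 - 5*p/7)
44985/(-23406) - 28261/d(-42, a) = 44985/(-23406) - 28261/(-6/7 - 5/7*(-42)) = 44985*(-1/23406) - 28261/(-6/7 + 30) = -14995/7802 - 28261/204/7 = -14995/7802 - 28261*7/204 = -14995/7802 - 197827/204 = -773252617/795804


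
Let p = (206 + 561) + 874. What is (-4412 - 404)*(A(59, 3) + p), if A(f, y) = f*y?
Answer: -8755488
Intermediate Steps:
p = 1641 (p = 767 + 874 = 1641)
(-4412 - 404)*(A(59, 3) + p) = (-4412 - 404)*(59*3 + 1641) = -4816*(177 + 1641) = -4816*1818 = -8755488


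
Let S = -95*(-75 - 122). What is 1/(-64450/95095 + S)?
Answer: 19019/355927695 ≈ 5.3435e-5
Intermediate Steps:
S = 18715 (S = -95*(-197) = 18715)
1/(-64450/95095 + S) = 1/(-64450/95095 + 18715) = 1/(-64450*1/95095 + 18715) = 1/(-12890/19019 + 18715) = 1/(355927695/19019) = 19019/355927695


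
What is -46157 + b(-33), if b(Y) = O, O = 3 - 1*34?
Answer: -46188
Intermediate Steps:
O = -31 (O = 3 - 34 = -31)
b(Y) = -31
-46157 + b(-33) = -46157 - 31 = -46188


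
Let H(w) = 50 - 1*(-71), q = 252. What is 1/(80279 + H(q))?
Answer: 1/80400 ≈ 1.2438e-5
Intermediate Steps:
H(w) = 121 (H(w) = 50 + 71 = 121)
1/(80279 + H(q)) = 1/(80279 + 121) = 1/80400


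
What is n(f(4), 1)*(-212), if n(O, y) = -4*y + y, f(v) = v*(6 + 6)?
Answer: 636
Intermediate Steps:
f(v) = 12*v (f(v) = v*12 = 12*v)
n(O, y) = -3*y
n(f(4), 1)*(-212) = -3*1*(-212) = -3*(-212) = 636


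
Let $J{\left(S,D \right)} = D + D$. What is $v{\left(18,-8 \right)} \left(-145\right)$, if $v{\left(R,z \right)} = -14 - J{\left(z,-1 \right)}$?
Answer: $1740$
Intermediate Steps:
$J{\left(S,D \right)} = 2 D$
$v{\left(R,z \right)} = -12$ ($v{\left(R,z \right)} = -14 - 2 \left(-1\right) = -14 - -2 = -14 + 2 = -12$)
$v{\left(18,-8 \right)} \left(-145\right) = \left(-12\right) \left(-145\right) = 1740$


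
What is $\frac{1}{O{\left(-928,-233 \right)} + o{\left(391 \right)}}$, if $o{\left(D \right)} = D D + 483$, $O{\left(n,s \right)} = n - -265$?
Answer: $\frac{1}{152701} \approx 6.5487 \cdot 10^{-6}$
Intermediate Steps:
$O{\left(n,s \right)} = 265 + n$ ($O{\left(n,s \right)} = n + 265 = 265 + n$)
$o{\left(D \right)} = 483 + D^{2}$ ($o{\left(D \right)} = D^{2} + 483 = 483 + D^{2}$)
$\frac{1}{O{\left(-928,-233 \right)} + o{\left(391 \right)}} = \frac{1}{\left(265 - 928\right) + \left(483 + 391^{2}\right)} = \frac{1}{-663 + \left(483 + 152881\right)} = \frac{1}{-663 + 153364} = \frac{1}{152701}$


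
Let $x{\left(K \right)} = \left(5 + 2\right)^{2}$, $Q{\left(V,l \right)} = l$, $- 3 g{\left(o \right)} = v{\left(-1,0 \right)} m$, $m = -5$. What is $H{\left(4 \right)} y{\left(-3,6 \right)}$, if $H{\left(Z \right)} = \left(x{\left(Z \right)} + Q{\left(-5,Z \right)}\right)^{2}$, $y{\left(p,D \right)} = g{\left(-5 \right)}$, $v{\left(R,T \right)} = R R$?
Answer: $\frac{14045}{3} \approx 4681.7$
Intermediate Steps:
$v{\left(R,T \right)} = R^{2}$
$g{\left(o \right)} = \frac{5}{3}$ ($g{\left(o \right)} = - \frac{\left(-1\right)^{2} \left(-5\right)}{3} = - \frac{1 \left(-5\right)}{3} = \left(- \frac{1}{3}\right) \left(-5\right) = \frac{5}{3}$)
$y{\left(p,D \right)} = \frac{5}{3}$
$x{\left(K \right)} = 49$ ($x{\left(K \right)} = 7^{2} = 49$)
$H{\left(Z \right)} = \left(49 + Z\right)^{2}$
$H{\left(4 \right)} y{\left(-3,6 \right)} = \left(49 + 4\right)^{2} \cdot \frac{5}{3} = 53^{2} \cdot \frac{5}{3} = 2809 \cdot \frac{5}{3} = \frac{14045}{3}$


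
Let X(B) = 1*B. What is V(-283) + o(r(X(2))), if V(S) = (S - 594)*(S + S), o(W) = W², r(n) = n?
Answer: 496386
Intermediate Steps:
X(B) = B
V(S) = 2*S*(-594 + S) (V(S) = (-594 + S)*(2*S) = 2*S*(-594 + S))
V(-283) + o(r(X(2))) = 2*(-283)*(-594 - 283) + 2² = 2*(-283)*(-877) + 4 = 496382 + 4 = 496386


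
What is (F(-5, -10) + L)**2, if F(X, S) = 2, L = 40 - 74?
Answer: 1024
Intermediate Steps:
L = -34
(F(-5, -10) + L)**2 = (2 - 34)**2 = (-32)**2 = 1024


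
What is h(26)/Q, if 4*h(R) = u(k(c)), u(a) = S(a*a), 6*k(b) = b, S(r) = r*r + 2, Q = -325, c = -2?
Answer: -163/105300 ≈ -0.0015480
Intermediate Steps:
S(r) = 2 + r² (S(r) = r² + 2 = 2 + r²)
k(b) = b/6
u(a) = 2 + a⁴ (u(a) = 2 + (a*a)² = 2 + (a²)² = 2 + a⁴)
h(R) = 163/324 (h(R) = (2 + ((⅙)*(-2))⁴)/4 = (2 + (-⅓)⁴)/4 = (2 + 1/81)/4 = (¼)*(163/81) = 163/324)
h(26)/Q = (163/324)/(-325) = (163/324)*(-1/325) = -163/105300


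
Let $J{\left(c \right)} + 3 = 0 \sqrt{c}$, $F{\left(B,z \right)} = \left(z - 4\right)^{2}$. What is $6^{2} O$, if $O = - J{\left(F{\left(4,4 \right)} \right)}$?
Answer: $108$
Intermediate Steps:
$F{\left(B,z \right)} = \left(-4 + z\right)^{2}$
$J{\left(c \right)} = -3$ ($J{\left(c \right)} = -3 + 0 \sqrt{c} = -3 + 0 = -3$)
$O = 3$ ($O = \left(-1\right) \left(-3\right) = 3$)
$6^{2} O = 6^{2} \cdot 3 = 36 \cdot 3 = 108$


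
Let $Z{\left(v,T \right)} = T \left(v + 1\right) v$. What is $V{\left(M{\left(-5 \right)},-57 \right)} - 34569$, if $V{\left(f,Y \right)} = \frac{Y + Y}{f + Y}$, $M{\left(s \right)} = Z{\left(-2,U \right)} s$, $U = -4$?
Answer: $- \frac{587559}{17} \approx -34562.0$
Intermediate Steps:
$Z{\left(v,T \right)} = T v \left(1 + v\right)$ ($Z{\left(v,T \right)} = T \left(1 + v\right) v = T v \left(1 + v\right)$)
$M{\left(s \right)} = - 8 s$ ($M{\left(s \right)} = \left(-4\right) \left(-2\right) \left(1 - 2\right) s = \left(-4\right) \left(-2\right) \left(-1\right) s = - 8 s$)
$V{\left(f,Y \right)} = \frac{2 Y}{Y + f}$
$V{\left(M{\left(-5 \right)},-57 \right)} - 34569 = 2 \left(-57\right) \frac{1}{-57 - -40} - 34569 = 2 \left(-57\right) \frac{1}{-57 + 40} - 34569 = 2 \left(-57\right) \frac{1}{-17} - 34569 = 2 \left(-57\right) \left(- \frac{1}{17}\right) - 34569 = \frac{114}{17} - 34569 = - \frac{587559}{17}$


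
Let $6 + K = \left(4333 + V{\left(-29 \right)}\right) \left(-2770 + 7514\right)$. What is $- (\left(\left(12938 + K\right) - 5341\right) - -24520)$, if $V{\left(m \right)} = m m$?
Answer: $-24577567$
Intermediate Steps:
$V{\left(m \right)} = m^{2}$
$K = 24545450$ ($K = -6 + \left(4333 + \left(-29\right)^{2}\right) \left(-2770 + 7514\right) = -6 + \left(4333 + 841\right) 4744 = -6 + 5174 \cdot 4744 = -6 + 24545456 = 24545450$)
$- (\left(\left(12938 + K\right) - 5341\right) - -24520) = - (\left(\left(12938 + 24545450\right) - 5341\right) - -24520) = - (\left(24558388 - 5341\right) + 24520) = - (24553047 + 24520) = \left(-1\right) 24577567 = -24577567$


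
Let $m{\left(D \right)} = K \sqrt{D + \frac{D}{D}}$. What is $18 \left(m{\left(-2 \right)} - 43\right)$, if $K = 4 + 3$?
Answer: $-774 + 126 i \approx -774.0 + 126.0 i$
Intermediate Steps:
$K = 7$
$m{\left(D \right)} = 7 \sqrt{1 + D}$ ($m{\left(D \right)} = 7 \sqrt{D + \frac{D}{D}} = 7 \sqrt{D + 1} = 7 \sqrt{1 + D}$)
$18 \left(m{\left(-2 \right)} - 43\right) = 18 \left(7 \sqrt{1 - 2} - 43\right) = 18 \left(7 \sqrt{-1} - 43\right) = 18 \left(7 i - 43\right) = 18 \left(-43 + 7 i\right) = -774 + 126 i$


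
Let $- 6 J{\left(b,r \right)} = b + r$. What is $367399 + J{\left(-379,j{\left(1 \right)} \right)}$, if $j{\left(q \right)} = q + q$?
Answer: $\frac{2204771}{6} \approx 3.6746 \cdot 10^{5}$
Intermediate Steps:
$j{\left(q \right)} = 2 q$
$J{\left(b,r \right)} = - \frac{b}{6} - \frac{r}{6}$ ($J{\left(b,r \right)} = - \frac{b + r}{6} = - \frac{b}{6} - \frac{r}{6}$)
$367399 + J{\left(-379,j{\left(1 \right)} \right)} = 367399 - \left(- \frac{379}{6} + \frac{2 \cdot 1}{6}\right) = 367399 + \left(\frac{379}{6} - \frac{1}{3}\right) = 367399 + \frac{377}{6} = \frac{2204771}{6}$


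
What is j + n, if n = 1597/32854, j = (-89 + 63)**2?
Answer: 22210901/32854 ≈ 676.05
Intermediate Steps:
j = 676 (j = (-26)**2 = 676)
n = 1597/32854 (n = 1597*(1/32854) = 1597/32854 ≈ 0.048609)
j + n = 676 + 1597/32854 = 22210901/32854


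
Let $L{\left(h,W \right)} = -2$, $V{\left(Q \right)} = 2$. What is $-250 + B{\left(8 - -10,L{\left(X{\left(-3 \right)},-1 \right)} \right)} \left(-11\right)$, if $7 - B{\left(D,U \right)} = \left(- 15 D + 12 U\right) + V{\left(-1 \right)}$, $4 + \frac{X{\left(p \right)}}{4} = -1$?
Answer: $-3539$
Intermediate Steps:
$X{\left(p \right)} = -20$ ($X{\left(p \right)} = -16 + 4 \left(-1\right) = -16 - 4 = -20$)
$B{\left(D,U \right)} = 5 - 12 U + 15 D$ ($B{\left(D,U \right)} = 7 - \left(\left(- 15 D + 12 U\right) + 2\right) = 7 - \left(2 - 15 D + 12 U\right) = 5 - 12 U + 15 D$)
$-250 + B{\left(8 - -10,L{\left(X{\left(-3 \right)},-1 \right)} \right)} \left(-11\right) = -250 + \left(5 - -24 + 15 \left(8 - -10\right)\right) \left(-11\right) = -250 + \left(5 + 24 + 15 \left(8 + 10\right)\right) \left(-11\right) = -250 + \left(5 + 24 + 15 \cdot 18\right) \left(-11\right) = -250 + \left(5 + 24 + 270\right) \left(-11\right) = -250 + 299 \left(-11\right) = -250 - 3289 = -3539$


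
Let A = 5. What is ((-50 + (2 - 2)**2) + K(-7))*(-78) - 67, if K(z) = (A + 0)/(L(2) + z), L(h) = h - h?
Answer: 27221/7 ≈ 3888.7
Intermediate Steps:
L(h) = 0
K(z) = 5/z (K(z) = (5 + 0)/(0 + z) = 5/z)
((-50 + (2 - 2)**2) + K(-7))*(-78) - 67 = ((-50 + (2 - 2)**2) + 5/(-7))*(-78) - 67 = ((-50 + 0**2) + 5*(-1/7))*(-78) - 67 = ((-50 + 0) - 5/7)*(-78) - 67 = (-50 - 5/7)*(-78) - 67 = -355/7*(-78) - 67 = 27690/7 - 67 = 27221/7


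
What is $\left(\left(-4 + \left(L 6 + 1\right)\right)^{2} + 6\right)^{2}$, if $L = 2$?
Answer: $7569$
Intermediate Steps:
$\left(\left(-4 + \left(L 6 + 1\right)\right)^{2} + 6\right)^{2} = \left(\left(-4 + \left(2 \cdot 6 + 1\right)\right)^{2} + 6\right)^{2} = \left(\left(-4 + \left(12 + 1\right)\right)^{2} + 6\right)^{2} = \left(\left(-4 + 13\right)^{2} + 6\right)^{2} = \left(9^{2} + 6\right)^{2} = \left(81 + 6\right)^{2} = 87^{2} = 7569$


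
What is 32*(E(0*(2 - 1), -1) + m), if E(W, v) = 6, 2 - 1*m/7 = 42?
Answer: -8768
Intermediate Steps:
m = -280 (m = 14 - 7*42 = 14 - 294 = -280)
32*(E(0*(2 - 1), -1) + m) = 32*(6 - 280) = 32*(-274) = -8768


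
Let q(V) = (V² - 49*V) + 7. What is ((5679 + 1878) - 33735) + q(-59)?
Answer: -19799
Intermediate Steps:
q(V) = 7 + V² - 49*V
((5679 + 1878) - 33735) + q(-59) = ((5679 + 1878) - 33735) + (7 + (-59)² - 49*(-59)) = (7557 - 33735) + (7 + 3481 + 2891) = -26178 + 6379 = -19799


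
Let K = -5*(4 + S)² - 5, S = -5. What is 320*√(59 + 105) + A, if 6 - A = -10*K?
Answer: -94 + 640*√41 ≈ 4004.0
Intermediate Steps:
K = -10 (K = -5*(4 - 5)² - 5 = -5*(-1)² - 5 = -5*1 - 5 = -5 - 5 = -10)
A = -94 (A = 6 - (-10)*(-10) = 6 - 1*100 = 6 - 100 = -94)
320*√(59 + 105) + A = 320*√(59 + 105) - 94 = 320*√164 - 94 = 320*(2*√41) - 94 = 640*√41 - 94 = -94 + 640*√41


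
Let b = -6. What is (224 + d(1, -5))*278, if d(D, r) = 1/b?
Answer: 186677/3 ≈ 62226.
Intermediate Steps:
d(D, r) = -1/6 (d(D, r) = 1/(-6) = -1/6)
(224 + d(1, -5))*278 = (224 - 1/6)*278 = (1343/6)*278 = 186677/3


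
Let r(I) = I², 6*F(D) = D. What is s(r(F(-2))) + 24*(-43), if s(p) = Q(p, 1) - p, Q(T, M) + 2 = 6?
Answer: -9253/9 ≈ -1028.1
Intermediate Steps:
Q(T, M) = 4 (Q(T, M) = -2 + 6 = 4)
F(D) = D/6
s(p) = 4 - p
s(r(F(-2))) + 24*(-43) = (4 - ((⅙)*(-2))²) + 24*(-43) = (4 - (-⅓)²) - 1032 = (4 - 1*⅑) - 1032 = (4 - ⅑) - 1032 = 35/9 - 1032 = -9253/9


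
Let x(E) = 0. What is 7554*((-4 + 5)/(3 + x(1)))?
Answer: 2518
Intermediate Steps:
7554*((-4 + 5)/(3 + x(1))) = 7554*((-4 + 5)/(3 + 0)) = 7554*(1/3) = 2518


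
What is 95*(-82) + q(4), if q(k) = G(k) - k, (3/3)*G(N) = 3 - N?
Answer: -7795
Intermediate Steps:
G(N) = 3 - N
q(k) = 3 - 2*k (q(k) = (3 - k) - k = 3 - 2*k)
95*(-82) + q(4) = 95*(-82) + (3 - 2*4) = -7790 + (3 - 8) = -7790 - 5 = -7795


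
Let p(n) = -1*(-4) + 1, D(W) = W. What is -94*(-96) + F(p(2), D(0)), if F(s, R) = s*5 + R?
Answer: 9049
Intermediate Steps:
p(n) = 5 (p(n) = 4 + 1 = 5)
F(s, R) = R + 5*s (F(s, R) = 5*s + R = R + 5*s)
-94*(-96) + F(p(2), D(0)) = -94*(-96) + (0 + 5*5) = 9024 + (0 + 25) = 9024 + 25 = 9049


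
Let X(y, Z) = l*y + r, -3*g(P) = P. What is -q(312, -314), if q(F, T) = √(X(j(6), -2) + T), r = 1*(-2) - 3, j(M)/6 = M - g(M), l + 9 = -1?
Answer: -I*√799 ≈ -28.267*I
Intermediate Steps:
l = -10 (l = -9 - 1 = -10)
g(P) = -P/3
j(M) = 8*M (j(M) = 6*(M - (-1)*M/3) = 6*(M + M/3) = 6*(4*M/3) = 8*M)
r = -5 (r = -2 - 3 = -5)
X(y, Z) = -5 - 10*y (X(y, Z) = -10*y - 5 = -5 - 10*y)
q(F, T) = √(-485 + T) (q(F, T) = √((-5 - 80*6) + T) = √((-5 - 10*48) + T) = √((-5 - 480) + T) = √(-485 + T))
-q(312, -314) = -√(-485 - 314) = -√(-799) = -I*√799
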